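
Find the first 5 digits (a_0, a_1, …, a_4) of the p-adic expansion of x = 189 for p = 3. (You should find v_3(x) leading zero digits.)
(a_0, …, a_4) = (0, 0, 0, 1, 2)

v_3(189) = 3, so a_0 = ... = a_2 = 0. Factor out: x = 3^3 · u with u = 7 a unit in ℤ_3. Expand u iteratively via a_{v+i} = u_i mod 3, u_{i+1} = (u_i − a_{v+i})/3:
  u_0 = 7;  a_3 = 1;  u_1 = (u_0 − 1)/3 = 2
  u_1 = 2;  a_4 = 2;  u_2 = (u_1 − 2)/3 = 0
Digits: (0, 0, 0, 1, 2).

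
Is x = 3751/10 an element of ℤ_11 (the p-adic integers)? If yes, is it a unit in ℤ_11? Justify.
x ∈ ℤ_11 but not a unit; v_11(x) = 2 > 0

ℤ_11 = {x ∈ ℚ_11 : v_11(x) ≥ 0} and ℤ_11^× = {x ∈ ℤ_11 : v_11(x) = 0}. Here v_11(3751/10) = v_11(num) − v_11(den) = 2; compare against these criteria.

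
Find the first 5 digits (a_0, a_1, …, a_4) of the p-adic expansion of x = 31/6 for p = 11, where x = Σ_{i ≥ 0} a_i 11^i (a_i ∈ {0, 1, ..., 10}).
(a_0, …, a_4) = (7, 9, 1, 9, 1)

v_11(31/6) = 0 (numerator and denominator both coprime to 11), so x ∈ ℤ_11^×. Compute digits iteratively via a_i = x_i mod 11, x_{i+1} = (x_i − a_i)/11, with x_0 = x:
  x_0 = 31/6;  a_0 = 7;  x_1 = (x_0 − 7)/11 = -1/6
  x_1 = -1/6;  a_1 = 9;  x_2 = (x_1 − 9)/11 = -5/6
  x_2 = -5/6;  a_2 = 1;  x_3 = (x_2 − 1)/11 = -1/6
  x_3 = -1/6;  a_3 = 9;  x_4 = (x_3 − 9)/11 = -5/6
  x_4 = -5/6;  a_4 = 1;  x_5 = (x_4 − 1)/11 = -1/6
Digits: (7, 9, 1, 9, 1).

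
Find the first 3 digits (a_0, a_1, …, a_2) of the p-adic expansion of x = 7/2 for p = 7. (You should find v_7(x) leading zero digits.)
(a_0, …, a_2) = (0, 4, 3)

v_7(7/2) = 1, so a_0 = ... = a_0 = 0. Factor out: x = 7^1 · u with u = 1/2 a unit in ℤ_7. Expand u iteratively via a_{v+i} = u_i mod 7, u_{i+1} = (u_i − a_{v+i})/7:
  u_0 = 1/2;  a_1 = 4;  u_1 = (u_0 − 4)/7 = -1/2
  u_1 = -1/2;  a_2 = 3;  u_2 = (u_1 − 3)/7 = -1/2
Digits: (0, 4, 3).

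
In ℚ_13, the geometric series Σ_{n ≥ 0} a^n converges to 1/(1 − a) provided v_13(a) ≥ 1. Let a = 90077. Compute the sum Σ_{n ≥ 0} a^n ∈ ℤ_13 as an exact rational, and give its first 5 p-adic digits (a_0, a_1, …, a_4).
Σ a^n = 1/(1 − a) = -1/90076;  first 5 digits = (1, 0, 0, 2, 3)

v_13(a) = 3 ≥ 1, so the series converges in ℤ_13 to 1/(1 − a) = 1/(1 − 90077) = -1/90076. Expand this rational in ℤ_13: compute digits iteratively via d_i = x_i mod 13, x_{i+1} = (x_i − d_i)/13. The first 5 digits are (1, 0, 0, 2, 3).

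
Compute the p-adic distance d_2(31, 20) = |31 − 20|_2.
d_2(31, 20) = 1

Step 1 — x − y = 31 − 20 = 11. Step 2 — v_2(11) = 0 (factor: 11 = (2^0 · 11); the sign does not affect v_p). Step 3 — |x − y|_2 = 2^{0} = 1.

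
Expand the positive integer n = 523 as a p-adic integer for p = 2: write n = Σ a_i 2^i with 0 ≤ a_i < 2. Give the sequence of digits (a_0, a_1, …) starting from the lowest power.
(a_0, a_1, …) = (1, 1, 0, 1, 0, 0, 0, 0, 0, 1)

Repeated division by 2 gives the digits low-to-high: 523 = 1 + 1·2^1 + 1·2^3 + 1·2^9. Digit sequence: (1, 1, 0, 1, 0, 0, 0, 0, 0, 1).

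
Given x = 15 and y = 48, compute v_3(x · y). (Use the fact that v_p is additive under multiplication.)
v_3(720) = 2

v_p(x) = 1 (factor: 15 = 3^1 · 5); v_p(y) = 1 (factor: 48 = 3^1 · 16). Additivity: v_p(xy) = v_p(x) + v_p(y) = 1 + 1 = 2. (Direct check: xy = 720 = 3^2 · (80).)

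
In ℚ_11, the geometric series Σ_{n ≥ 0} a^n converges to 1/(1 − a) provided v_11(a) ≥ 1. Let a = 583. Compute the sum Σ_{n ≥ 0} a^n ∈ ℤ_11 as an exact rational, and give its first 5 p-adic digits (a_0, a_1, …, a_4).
Σ a^n = 1/(1 − a) = -1/582;  first 5 digits = (1, 9, 8, 5, 10)

v_11(a) = 1 ≥ 1, so the series converges in ℤ_11 to 1/(1 − a) = 1/(1 − 583) = -1/582. Expand this rational in ℤ_11: compute digits iteratively via d_i = x_i mod 11, x_{i+1} = (x_i − d_i)/11. The first 5 digits are (1, 9, 8, 5, 10).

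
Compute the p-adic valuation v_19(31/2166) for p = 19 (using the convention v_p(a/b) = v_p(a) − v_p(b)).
v_19(31/2166) = -2

Factor powers of 19 from the numerator and denominator of the reduced fraction: 31 = 19^0 · 31 and 2166 = 19^2 · 6. Apply v_p(a/b) = v_p(a) − v_p(b): v_19(31/2166) = 0 − 2 = -2.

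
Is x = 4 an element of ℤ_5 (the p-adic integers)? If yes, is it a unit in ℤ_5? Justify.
x ∈ ℤ_5^× (unit); v_5(x) = 0

ℤ_5 = {x ∈ ℚ_5 : v_5(x) ≥ 0} and ℤ_5^× = {x ∈ ℤ_5 : v_5(x) = 0}. Here v_5(4) = v_5(num) − v_5(den) = 0; compare against these criteria.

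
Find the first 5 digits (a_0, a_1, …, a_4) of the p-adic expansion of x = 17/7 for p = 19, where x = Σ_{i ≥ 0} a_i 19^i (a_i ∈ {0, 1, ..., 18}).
(a_0, …, a_4) = (16, 2, 8, 5, 16)

v_19(17/7) = 0 (numerator and denominator both coprime to 19), so x ∈ ℤ_19^×. Compute digits iteratively via a_i = x_i mod 19, x_{i+1} = (x_i − a_i)/19, with x_0 = x:
  x_0 = 17/7;  a_0 = 16;  x_1 = (x_0 − 16)/19 = -5/7
  x_1 = -5/7;  a_1 = 2;  x_2 = (x_1 − 2)/19 = -1/7
  x_2 = -1/7;  a_2 = 8;  x_3 = (x_2 − 8)/19 = -3/7
  x_3 = -3/7;  a_3 = 5;  x_4 = (x_3 − 5)/19 = -2/7
  x_4 = -2/7;  a_4 = 16;  x_5 = (x_4 − 16)/19 = -6/7
Digits: (16, 2, 8, 5, 16).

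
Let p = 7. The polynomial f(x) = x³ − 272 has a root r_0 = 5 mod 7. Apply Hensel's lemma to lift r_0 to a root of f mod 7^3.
r_2 = 103 (mod 343)

Hensel: r_{i+1} = r_i − f(r_i)/f′(r_i) mod 7^{i+2}, where f′(x) = 3x². Iterate:
  r_0 = 5 (mod 7)
  r_1 = 5 (mod 49)
  r_2 = 103 (mod 343)
Final: r = 103 with f(r) ≡ 0 mod 7^3.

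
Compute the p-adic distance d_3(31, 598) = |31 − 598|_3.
d_3(31, 598) = 1/81

Step 1 — x − y = 31 − 598 = -567. Step 2 — v_3(-567) = 4 (factor: -567 = −(3^4 · 7); the sign does not affect v_p). Step 3 — |x − y|_3 = 3^{-4} = 1/81.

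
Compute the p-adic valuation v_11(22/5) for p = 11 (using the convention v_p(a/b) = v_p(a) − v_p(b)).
v_11(22/5) = 1

Factor powers of 11 from the numerator and denominator of the reduced fraction: 22 = 11^1 · 2 and 5 = 11^0 · 5. Apply v_p(a/b) = v_p(a) − v_p(b): v_11(22/5) = 1 − 0 = 1.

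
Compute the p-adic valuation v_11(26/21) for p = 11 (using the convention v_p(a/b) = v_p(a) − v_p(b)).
v_11(26/21) = 0

Factor powers of 11 from the numerator and denominator of the reduced fraction: 26 = 11^0 · 26 and 21 = 11^0 · 21. Apply v_p(a/b) = v_p(a) − v_p(b): v_11(26/21) = 0 − 0 = 0.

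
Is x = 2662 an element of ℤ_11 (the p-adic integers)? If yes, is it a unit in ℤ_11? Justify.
x ∈ ℤ_11 but not a unit; v_11(x) = 3 > 0

ℤ_11 = {x ∈ ℚ_11 : v_11(x) ≥ 0} and ℤ_11^× = {x ∈ ℤ_11 : v_11(x) = 0}. Here v_11(2662) = v_11(num) − v_11(den) = 3; compare against these criteria.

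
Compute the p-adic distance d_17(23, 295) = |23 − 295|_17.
d_17(23, 295) = 1/17

Step 1 — x − y = 23 − 295 = -272. Step 2 — v_17(-272) = 1 (factor: -272 = −(17^1 · 16); the sign does not affect v_p). Step 3 — |x − y|_17 = 17^{-1} = 1/17.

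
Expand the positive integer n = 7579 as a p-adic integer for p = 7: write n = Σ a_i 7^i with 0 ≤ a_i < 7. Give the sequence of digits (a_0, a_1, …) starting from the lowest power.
(a_0, a_1, …) = (5, 4, 0, 1, 3)

Repeated division by 7 gives the digits low-to-high: 7579 = 5 + 4·7^1 + 1·7^3 + 3·7^4. Digit sequence: (5, 4, 0, 1, 3).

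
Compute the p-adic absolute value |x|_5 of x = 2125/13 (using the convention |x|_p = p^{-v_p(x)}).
|2125/13|_5 = 1/125

Step 1 — compute v_5(x) by factoring powers of 5 out of the numerator and denominator: v_5(2125/13) = 3. Step 2 — apply |x|_p = p^{-v_p(x)} = 5^{-3} = 1/125.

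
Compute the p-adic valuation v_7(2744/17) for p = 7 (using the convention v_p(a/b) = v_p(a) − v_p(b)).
v_7(2744/17) = 3

Factor powers of 7 from the numerator and denominator of the reduced fraction: 2744 = 7^3 · 8 and 17 = 7^0 · 17. Apply v_p(a/b) = v_p(a) − v_p(b): v_7(2744/17) = 3 − 0 = 3.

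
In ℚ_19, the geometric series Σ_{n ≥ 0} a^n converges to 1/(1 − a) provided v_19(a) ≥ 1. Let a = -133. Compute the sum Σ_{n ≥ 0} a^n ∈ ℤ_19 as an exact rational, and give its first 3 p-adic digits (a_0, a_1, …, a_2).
Σ a^n = 1/(1 − a) = 1/134;  first 3 digits = (1, 12, 10)

v_19(a) = 1 ≥ 1, so the series converges in ℤ_19 to 1/(1 − a) = 1/(1 − (-133)) = 1/134. Expand this rational in ℤ_19: compute digits iteratively via d_i = x_i mod 19, x_{i+1} = (x_i − d_i)/19. The first 3 digits are (1, 12, 10).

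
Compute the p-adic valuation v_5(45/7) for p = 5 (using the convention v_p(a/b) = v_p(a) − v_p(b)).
v_5(45/7) = 1

Factor powers of 5 from the numerator and denominator of the reduced fraction: 45 = 5^1 · 9 and 7 = 5^0 · 7. Apply v_p(a/b) = v_p(a) − v_p(b): v_5(45/7) = 1 − 0 = 1.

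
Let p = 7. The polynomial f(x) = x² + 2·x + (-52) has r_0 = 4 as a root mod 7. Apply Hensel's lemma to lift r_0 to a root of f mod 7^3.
r_2 = 242 (mod 343)

Hensel: r_{i+1} = r_i − f(r_i)·(f′(r_i))^{-1} mod 7^{i+2}, f′(x) = 2x + 2. Iterate:
  r_0 = 4 (mod 7)
  r_1 = 46 (mod 49)
  r_2 = 242 (mod 343)
Final: r = 242 satisfies f(r) ≡ 0 mod 7^3.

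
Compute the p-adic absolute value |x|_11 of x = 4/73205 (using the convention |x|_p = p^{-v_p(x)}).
|4/73205|_11 = 14641

Step 1 — compute v_11(x) by factoring powers of 11 out of the numerator and denominator: v_11(4/73205) = -4. Step 2 — apply |x|_p = p^{-v_p(x)} = 11^{4} = 14641.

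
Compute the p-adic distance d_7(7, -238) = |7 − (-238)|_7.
d_7(7, -238) = 1/49

Step 1 — x − y = 7 − (-238) = 245. Step 2 — v_7(245) = 2 (factor: 245 = (7^2 · 5); the sign does not affect v_p). Step 3 — |x − y|_7 = 7^{-2} = 1/49.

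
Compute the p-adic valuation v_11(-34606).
v_11(-34606) = 3

v_11(n) is the largest exponent k such that 11^k divides n. Factor out: -34606 = -11^3 · 26. (Sign doesn't affect v_p.) So v_11(-34606) = 3.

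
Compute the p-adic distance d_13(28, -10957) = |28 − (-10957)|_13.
d_13(28, -10957) = 1/2197

Step 1 — x − y = 28 − (-10957) = 10985. Step 2 — v_13(10985) = 3 (factor: 10985 = (13^3 · 5); the sign does not affect v_p). Step 3 — |x − y|_13 = 13^{-3} = 1/2197.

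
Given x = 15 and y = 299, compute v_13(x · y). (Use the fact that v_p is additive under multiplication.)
v_13(4485) = 1

v_p(x) = 0 (factor: 15 = 13^0 · 15); v_p(y) = 1 (factor: 299 = 13^1 · 23). Additivity: v_p(xy) = v_p(x) + v_p(y) = 0 + 1 = 1. (Direct check: xy = 4485 = 13^1 · (345).)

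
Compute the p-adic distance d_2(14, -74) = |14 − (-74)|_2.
d_2(14, -74) = 1/8

Step 1 — x − y = 14 − (-74) = 88. Step 2 — v_2(88) = 3 (factor: 88 = (2^3 · 11); the sign does not affect v_p). Step 3 — |x − y|_2 = 2^{-3} = 1/8.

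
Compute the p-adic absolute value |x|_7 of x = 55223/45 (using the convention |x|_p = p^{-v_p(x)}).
|55223/45|_7 = 1/2401

Step 1 — compute v_7(x) by factoring powers of 7 out of the numerator and denominator: v_7(55223/45) = 4. Step 2 — apply |x|_p = p^{-v_p(x)} = 7^{-4} = 1/2401.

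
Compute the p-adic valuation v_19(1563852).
v_19(1563852) = 4

v_19(n) is the largest exponent k such that 19^k divides n. Factor out: 1563852 = 19^4 · 12. (Sign doesn't affect v_p.) So v_19(1563852) = 4.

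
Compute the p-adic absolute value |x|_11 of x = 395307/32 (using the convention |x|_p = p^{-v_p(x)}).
|395307/32|_11 = 1/14641

Step 1 — compute v_11(x) by factoring powers of 11 out of the numerator and denominator: v_11(395307/32) = 4. Step 2 — apply |x|_p = p^{-v_p(x)} = 11^{-4} = 1/14641.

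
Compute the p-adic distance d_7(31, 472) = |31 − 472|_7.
d_7(31, 472) = 1/49

Step 1 — x − y = 31 − 472 = -441. Step 2 — v_7(-441) = 2 (factor: -441 = −(7^2 · 9); the sign does not affect v_p). Step 3 — |x − y|_7 = 7^{-2} = 1/49.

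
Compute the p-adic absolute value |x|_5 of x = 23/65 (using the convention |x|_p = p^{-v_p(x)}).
|23/65|_5 = 5

Step 1 — compute v_5(x) by factoring powers of 5 out of the numerator and denominator: v_5(23/65) = -1. Step 2 — apply |x|_p = p^{-v_p(x)} = 5^{1} = 5.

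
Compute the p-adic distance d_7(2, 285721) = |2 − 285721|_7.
d_7(2, 285721) = 1/16807

Step 1 — x − y = 2 − 285721 = -285719. Step 2 — v_7(-285719) = 5 (factor: -285719 = −(7^5 · 17); the sign does not affect v_p). Step 3 — |x − y|_7 = 7^{-5} = 1/16807.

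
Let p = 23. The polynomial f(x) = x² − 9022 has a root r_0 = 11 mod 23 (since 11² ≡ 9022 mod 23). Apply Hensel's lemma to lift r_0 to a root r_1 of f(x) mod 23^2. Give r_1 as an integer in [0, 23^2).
r_1 = 103 (mod 529)

Hensel's recurrence: r_{i+1} = r_i − f(r_i)·(f′(r_i))^{-1} mod 23^{i+2}, with f′(x) = 2x. Iterate:
  r_0 = 11 (mod 23)
  r_1 = 103 (mod 529)
Final: r_1 = 103, and one checks f(r_1) ≡ 0 mod 23^2.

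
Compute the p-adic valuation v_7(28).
v_7(28) = 1

v_7(n) is the largest exponent k such that 7^k divides n. Factor out: 28 = 7^1 · 4. (Sign doesn't affect v_p.) So v_7(28) = 1.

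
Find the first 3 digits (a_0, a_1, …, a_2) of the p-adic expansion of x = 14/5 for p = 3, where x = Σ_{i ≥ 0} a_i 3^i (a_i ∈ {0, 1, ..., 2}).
(a_0, …, a_2) = (1, 0, 2)

v_3(14/5) = 0 (numerator and denominator both coprime to 3), so x ∈ ℤ_3^×. Compute digits iteratively via a_i = x_i mod 3, x_{i+1} = (x_i − a_i)/3, with x_0 = x:
  x_0 = 14/5;  a_0 = 1;  x_1 = (x_0 − 1)/3 = 3/5
  x_1 = 3/5;  a_1 = 0;  x_2 = (x_1 − 0)/3 = 1/5
  x_2 = 1/5;  a_2 = 2;  x_3 = (x_2 − 2)/3 = -3/5
Digits: (1, 0, 2).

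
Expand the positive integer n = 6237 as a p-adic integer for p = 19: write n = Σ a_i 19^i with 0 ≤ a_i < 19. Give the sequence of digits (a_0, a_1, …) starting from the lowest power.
(a_0, a_1, …) = (5, 5, 17)

Repeated division by 19 gives the digits low-to-high: 6237 = 5 + 5·19^1 + 17·19^2. Digit sequence: (5, 5, 17).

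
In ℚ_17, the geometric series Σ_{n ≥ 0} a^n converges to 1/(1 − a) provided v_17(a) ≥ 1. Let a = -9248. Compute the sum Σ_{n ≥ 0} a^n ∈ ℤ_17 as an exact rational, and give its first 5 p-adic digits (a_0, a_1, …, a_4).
Σ a^n = 1/(1 − a) = 1/9249;  first 5 digits = (1, 0, 2, 15, 3)

v_17(a) = 2 ≥ 1, so the series converges in ℤ_17 to 1/(1 − a) = 1/(1 − (-9248)) = 1/9249. Expand this rational in ℤ_17: compute digits iteratively via d_i = x_i mod 17, x_{i+1} = (x_i − d_i)/17. The first 5 digits are (1, 0, 2, 15, 3).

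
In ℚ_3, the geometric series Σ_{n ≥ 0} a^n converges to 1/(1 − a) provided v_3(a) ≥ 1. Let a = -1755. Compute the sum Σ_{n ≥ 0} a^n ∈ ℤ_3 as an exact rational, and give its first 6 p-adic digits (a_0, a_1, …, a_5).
Σ a^n = 1/(1 − a) = 1/1756;  first 6 digits = (1, 0, 0, 1, 2, 1)

v_3(a) = 3 ≥ 1, so the series converges in ℤ_3 to 1/(1 − a) = 1/(1 − (-1755)) = 1/1756. Expand this rational in ℤ_3: compute digits iteratively via d_i = x_i mod 3, x_{i+1} = (x_i − d_i)/3. The first 6 digits are (1, 0, 0, 1, 2, 1).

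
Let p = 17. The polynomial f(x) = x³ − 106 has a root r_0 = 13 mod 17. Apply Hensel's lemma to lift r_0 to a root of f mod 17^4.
r_3 = 3600 (mod 83521)

Hensel: r_{i+1} = r_i − f(r_i)/f′(r_i) mod 17^{i+2}, where f′(x) = 3x². Iterate:
  r_0 = 13 (mod 17)
  r_1 = 132 (mod 289)
  r_2 = 3600 (mod 4913)
  r_3 = 3600 (mod 83521)
Final: r = 3600 with f(r) ≡ 0 mod 17^4.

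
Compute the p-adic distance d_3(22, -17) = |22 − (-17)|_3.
d_3(22, -17) = 1/3

Step 1 — x − y = 22 − (-17) = 39. Step 2 — v_3(39) = 1 (factor: 39 = (3^1 · 13); the sign does not affect v_p). Step 3 — |x − y|_3 = 3^{-1} = 1/3.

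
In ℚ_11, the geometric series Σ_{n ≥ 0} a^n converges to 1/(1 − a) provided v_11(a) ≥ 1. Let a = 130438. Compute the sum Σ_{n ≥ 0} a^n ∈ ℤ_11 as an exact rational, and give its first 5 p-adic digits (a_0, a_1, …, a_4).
Σ a^n = 1/(1 − a) = -1/130437;  first 5 digits = (1, 0, 0, 10, 8)

v_11(a) = 3 ≥ 1, so the series converges in ℤ_11 to 1/(1 − a) = 1/(1 − 130438) = -1/130437. Expand this rational in ℤ_11: compute digits iteratively via d_i = x_i mod 11, x_{i+1} = (x_i − d_i)/11. The first 5 digits are (1, 0, 0, 10, 8).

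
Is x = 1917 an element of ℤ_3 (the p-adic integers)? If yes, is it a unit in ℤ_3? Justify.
x ∈ ℤ_3 but not a unit; v_3(x) = 3 > 0

ℤ_3 = {x ∈ ℚ_3 : v_3(x) ≥ 0} and ℤ_3^× = {x ∈ ℤ_3 : v_3(x) = 0}. Here v_3(1917) = v_3(num) − v_3(den) = 3; compare against these criteria.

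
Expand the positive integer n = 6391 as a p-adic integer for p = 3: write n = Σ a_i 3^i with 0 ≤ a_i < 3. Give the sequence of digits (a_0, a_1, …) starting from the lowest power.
(a_0, a_1, …) = (1, 0, 2, 2, 0, 2, 2, 2)

Repeated division by 3 gives the digits low-to-high: 6391 = 1 + 2·3^2 + 2·3^3 + 2·3^5 + 2·3^6 + 2·3^7. Digit sequence: (1, 0, 2, 2, 0, 2, 2, 2).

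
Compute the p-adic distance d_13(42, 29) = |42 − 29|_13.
d_13(42, 29) = 1/13

Step 1 — x − y = 42 − 29 = 13. Step 2 — v_13(13) = 1 (factor: 13 = (13^1 · 1); the sign does not affect v_p). Step 3 — |x − y|_13 = 13^{-1} = 1/13.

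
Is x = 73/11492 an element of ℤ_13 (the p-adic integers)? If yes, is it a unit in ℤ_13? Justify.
x ∉ ℤ_13 (v_13(x) = -2 < 0)

ℤ_13 = {x ∈ ℚ_13 : v_13(x) ≥ 0} and ℤ_13^× = {x ∈ ℤ_13 : v_13(x) = 0}. Here v_13(73/11492) = v_13(num) − v_13(den) = -2; compare against these criteria.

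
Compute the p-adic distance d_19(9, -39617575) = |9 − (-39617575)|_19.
d_19(9, -39617575) = 1/2476099

Step 1 — x − y = 9 − (-39617575) = 39617584. Step 2 — v_19(39617584) = 5 (factor: 39617584 = (19^5 · 16); the sign does not affect v_p). Step 3 — |x − y|_19 = 19^{-5} = 1/2476099.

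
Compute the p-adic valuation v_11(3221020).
v_11(3221020) = 5

v_11(n) is the largest exponent k such that 11^k divides n. Factor out: 3221020 = 11^5 · 20. (Sign doesn't affect v_p.) So v_11(3221020) = 5.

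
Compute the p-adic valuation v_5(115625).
v_5(115625) = 5

v_5(n) is the largest exponent k such that 5^k divides n. Factor out: 115625 = 5^5 · 37. (Sign doesn't affect v_p.) So v_5(115625) = 5.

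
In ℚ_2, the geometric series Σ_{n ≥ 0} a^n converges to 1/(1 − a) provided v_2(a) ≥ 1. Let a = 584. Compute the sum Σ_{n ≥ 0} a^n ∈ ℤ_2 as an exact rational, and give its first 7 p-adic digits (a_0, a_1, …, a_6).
Σ a^n = 1/(1 − a) = -1/583;  first 7 digits = (1, 0, 0, 1, 0, 0, 0)

v_2(a) = 3 ≥ 1, so the series converges in ℤ_2 to 1/(1 − a) = 1/(1 − 584) = -1/583. Expand this rational in ℤ_2: compute digits iteratively via d_i = x_i mod 2, x_{i+1} = (x_i − d_i)/2. The first 7 digits are (1, 0, 0, 1, 0, 0, 0).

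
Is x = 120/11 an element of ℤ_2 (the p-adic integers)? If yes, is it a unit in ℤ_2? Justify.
x ∈ ℤ_2 but not a unit; v_2(x) = 3 > 0

ℤ_2 = {x ∈ ℚ_2 : v_2(x) ≥ 0} and ℤ_2^× = {x ∈ ℤ_2 : v_2(x) = 0}. Here v_2(120/11) = v_2(num) − v_2(den) = 3; compare against these criteria.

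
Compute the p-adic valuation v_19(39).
v_19(39) = 0

v_19(n) is the largest exponent k such that 19^k divides n. Factor out: 39 = 19^0 · 39. (Sign doesn't affect v_p.) So v_19(39) = 0.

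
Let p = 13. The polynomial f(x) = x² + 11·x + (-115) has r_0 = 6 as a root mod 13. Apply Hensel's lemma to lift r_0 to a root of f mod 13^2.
r_1 = 58 (mod 169)

Hensel: r_{i+1} = r_i − f(r_i)·(f′(r_i))^{-1} mod 13^{i+2}, f′(x) = 2x + 11. Iterate:
  r_0 = 6 (mod 13)
  r_1 = 58 (mod 169)
Final: r = 58 satisfies f(r) ≡ 0 mod 13^2.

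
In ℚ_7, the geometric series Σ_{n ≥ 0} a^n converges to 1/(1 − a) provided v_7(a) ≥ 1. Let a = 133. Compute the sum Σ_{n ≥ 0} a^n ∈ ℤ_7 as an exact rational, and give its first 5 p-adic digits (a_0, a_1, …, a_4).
Σ a^n = 1/(1 − a) = -1/132;  first 5 digits = (1, 5, 6, 1, 2)

v_7(a) = 1 ≥ 1, so the series converges in ℤ_7 to 1/(1 − a) = 1/(1 − 133) = -1/132. Expand this rational in ℤ_7: compute digits iteratively via d_i = x_i mod 7, x_{i+1} = (x_i − d_i)/7. The first 5 digits are (1, 5, 6, 1, 2).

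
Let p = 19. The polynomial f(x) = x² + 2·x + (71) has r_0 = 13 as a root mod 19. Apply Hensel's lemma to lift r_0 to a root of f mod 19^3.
r_2 = 184 (mod 6859)

Hensel: r_{i+1} = r_i − f(r_i)·(f′(r_i))^{-1} mod 19^{i+2}, f′(x) = 2x + 2. Iterate:
  r_0 = 13 (mod 19)
  r_1 = 184 (mod 361)
  r_2 = 184 (mod 6859)
Final: r = 184 satisfies f(r) ≡ 0 mod 19^3.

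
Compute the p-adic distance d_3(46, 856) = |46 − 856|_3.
d_3(46, 856) = 1/81

Step 1 — x − y = 46 − 856 = -810. Step 2 — v_3(-810) = 4 (factor: -810 = −(3^4 · 10); the sign does not affect v_p). Step 3 — |x − y|_3 = 3^{-4} = 1/81.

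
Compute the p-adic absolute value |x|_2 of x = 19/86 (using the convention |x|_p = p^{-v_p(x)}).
|19/86|_2 = 2

Step 1 — compute v_2(x) by factoring powers of 2 out of the numerator and denominator: v_2(19/86) = -1. Step 2 — apply |x|_p = p^{-v_p(x)} = 2^{1} = 2.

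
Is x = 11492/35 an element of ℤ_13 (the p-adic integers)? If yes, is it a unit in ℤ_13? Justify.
x ∈ ℤ_13 but not a unit; v_13(x) = 2 > 0

ℤ_13 = {x ∈ ℚ_13 : v_13(x) ≥ 0} and ℤ_13^× = {x ∈ ℤ_13 : v_13(x) = 0}. Here v_13(11492/35) = v_13(num) − v_13(den) = 2; compare against these criteria.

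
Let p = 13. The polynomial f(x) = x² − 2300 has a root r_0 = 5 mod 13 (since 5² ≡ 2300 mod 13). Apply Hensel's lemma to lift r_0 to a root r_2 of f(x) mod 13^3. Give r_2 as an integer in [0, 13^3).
r_2 = 824 (mod 2197)

Hensel's recurrence: r_{i+1} = r_i − f(r_i)·(f′(r_i))^{-1} mod 13^{i+2}, with f′(x) = 2x. Iterate:
  r_0 = 5 (mod 13)
  r_1 = 148 (mod 169)
  r_2 = 824 (mod 2197)
Final: r_2 = 824, and one checks f(r_2) ≡ 0 mod 13^3.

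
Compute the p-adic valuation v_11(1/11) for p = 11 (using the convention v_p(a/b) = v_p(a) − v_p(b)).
v_11(1/11) = -1

Factor powers of 11 from the numerator and denominator of the reduced fraction: 1 = 11^0 · 1 and 11 = 11^1 · 1. Apply v_p(a/b) = v_p(a) − v_p(b): v_11(1/11) = 0 − 1 = -1.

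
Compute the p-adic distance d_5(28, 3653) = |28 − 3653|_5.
d_5(28, 3653) = 1/125

Step 1 — x − y = 28 − 3653 = -3625. Step 2 — v_5(-3625) = 3 (factor: -3625 = −(5^3 · 29); the sign does not affect v_p). Step 3 — |x − y|_5 = 5^{-3} = 1/125.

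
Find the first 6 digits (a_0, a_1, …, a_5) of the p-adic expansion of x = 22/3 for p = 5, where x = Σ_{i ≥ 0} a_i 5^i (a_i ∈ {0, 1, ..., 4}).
(a_0, …, a_5) = (4, 4, 1, 3, 1, 3)

v_5(22/3) = 0 (numerator and denominator both coprime to 5), so x ∈ ℤ_5^×. Compute digits iteratively via a_i = x_i mod 5, x_{i+1} = (x_i − a_i)/5, with x_0 = x:
  x_0 = 22/3;  a_0 = 4;  x_1 = (x_0 − 4)/5 = 2/3
  x_1 = 2/3;  a_1 = 4;  x_2 = (x_1 − 4)/5 = -2/3
  x_2 = -2/3;  a_2 = 1;  x_3 = (x_2 − 1)/5 = -1/3
  x_3 = -1/3;  a_3 = 3;  x_4 = (x_3 − 3)/5 = -2/3
  x_4 = -2/3;  a_4 = 1;  x_5 = (x_4 − 1)/5 = -1/3
  x_5 = -1/3;  a_5 = 3;  x_6 = (x_5 − 3)/5 = -2/3
Digits: (4, 4, 1, 3, 1, 3).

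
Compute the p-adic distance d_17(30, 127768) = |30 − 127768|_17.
d_17(30, 127768) = 1/4913

Step 1 — x − y = 30 − 127768 = -127738. Step 2 — v_17(-127738) = 3 (factor: -127738 = −(17^3 · 26); the sign does not affect v_p). Step 3 — |x − y|_17 = 17^{-3} = 1/4913.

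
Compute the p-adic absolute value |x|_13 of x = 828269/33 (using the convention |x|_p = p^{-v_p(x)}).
|828269/33|_13 = 1/28561

Step 1 — compute v_13(x) by factoring powers of 13 out of the numerator and denominator: v_13(828269/33) = 4. Step 2 — apply |x|_p = p^{-v_p(x)} = 13^{-4} = 1/28561.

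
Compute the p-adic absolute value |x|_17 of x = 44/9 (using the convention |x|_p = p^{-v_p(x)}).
|44/9|_17 = 1

Step 1 — compute v_17(x) by factoring powers of 17 out of the numerator and denominator: v_17(44/9) = 0. Step 2 — apply |x|_p = p^{-v_p(x)} = 17^{0} = 1.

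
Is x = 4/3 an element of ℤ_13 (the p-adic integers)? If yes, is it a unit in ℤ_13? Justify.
x ∈ ℤ_13^× (unit); v_13(x) = 0

ℤ_13 = {x ∈ ℚ_13 : v_13(x) ≥ 0} and ℤ_13^× = {x ∈ ℤ_13 : v_13(x) = 0}. Here v_13(4/3) = v_13(num) − v_13(den) = 0; compare against these criteria.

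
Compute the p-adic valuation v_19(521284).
v_19(521284) = 4

v_19(n) is the largest exponent k such that 19^k divides n. Factor out: 521284 = 19^4 · 4. (Sign doesn't affect v_p.) So v_19(521284) = 4.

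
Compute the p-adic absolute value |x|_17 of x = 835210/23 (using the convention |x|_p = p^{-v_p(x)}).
|835210/23|_17 = 1/83521

Step 1 — compute v_17(x) by factoring powers of 17 out of the numerator and denominator: v_17(835210/23) = 4. Step 2 — apply |x|_p = p^{-v_p(x)} = 17^{-4} = 1/83521.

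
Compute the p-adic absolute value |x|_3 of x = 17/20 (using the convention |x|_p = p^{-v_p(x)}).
|17/20|_3 = 1

Step 1 — compute v_3(x) by factoring powers of 3 out of the numerator and denominator: v_3(17/20) = 0. Step 2 — apply |x|_p = p^{-v_p(x)} = 3^{0} = 1.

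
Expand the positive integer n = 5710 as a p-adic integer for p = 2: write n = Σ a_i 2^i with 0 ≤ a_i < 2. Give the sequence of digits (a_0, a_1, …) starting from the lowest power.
(a_0, a_1, …) = (0, 1, 1, 1, 0, 0, 1, 0, 0, 1, 1, 0, 1)

Repeated division by 2 gives the digits low-to-high: 5710 = 1·2^1 + 1·2^2 + 1·2^3 + 1·2^6 + 1·2^9 + 1·2^10 + 1·2^12. Digit sequence: (0, 1, 1, 1, 0, 0, 1, 0, 0, 1, 1, 0, 1).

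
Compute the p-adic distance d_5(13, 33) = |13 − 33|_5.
d_5(13, 33) = 1/5

Step 1 — x − y = 13 − 33 = -20. Step 2 — v_5(-20) = 1 (factor: -20 = −(5^1 · 4); the sign does not affect v_p). Step 3 — |x − y|_5 = 5^{-1} = 1/5.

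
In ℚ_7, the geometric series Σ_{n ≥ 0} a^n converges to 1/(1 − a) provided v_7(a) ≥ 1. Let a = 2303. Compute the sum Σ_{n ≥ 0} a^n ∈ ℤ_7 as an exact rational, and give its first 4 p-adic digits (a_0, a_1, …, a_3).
Σ a^n = 1/(1 − a) = -1/2302;  first 4 digits = (1, 0, 5, 6)

v_7(a) = 2 ≥ 1, so the series converges in ℤ_7 to 1/(1 − a) = 1/(1 − 2303) = -1/2302. Expand this rational in ℤ_7: compute digits iteratively via d_i = x_i mod 7, x_{i+1} = (x_i − d_i)/7. The first 4 digits are (1, 0, 5, 6).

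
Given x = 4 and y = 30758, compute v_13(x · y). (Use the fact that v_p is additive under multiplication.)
v_13(123032) = 3

v_p(x) = 0 (factor: 4 = 13^0 · 4); v_p(y) = 3 (factor: 30758 = 13^3 · 14). Additivity: v_p(xy) = v_p(x) + v_p(y) = 0 + 3 = 3. (Direct check: xy = 123032 = 13^3 · (56).)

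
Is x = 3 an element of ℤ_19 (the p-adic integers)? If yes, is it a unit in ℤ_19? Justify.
x ∈ ℤ_19^× (unit); v_19(x) = 0

ℤ_19 = {x ∈ ℚ_19 : v_19(x) ≥ 0} and ℤ_19^× = {x ∈ ℤ_19 : v_19(x) = 0}. Here v_19(3) = v_19(num) − v_19(den) = 0; compare against these criteria.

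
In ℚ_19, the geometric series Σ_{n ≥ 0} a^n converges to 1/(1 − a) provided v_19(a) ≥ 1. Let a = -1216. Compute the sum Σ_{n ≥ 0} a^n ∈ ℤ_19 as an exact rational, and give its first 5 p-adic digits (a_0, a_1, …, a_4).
Σ a^n = 1/(1 − a) = 1/1217;  first 5 digits = (1, 12, 7, 5, 15)

v_19(a) = 1 ≥ 1, so the series converges in ℤ_19 to 1/(1 − a) = 1/(1 − (-1216)) = 1/1217. Expand this rational in ℤ_19: compute digits iteratively via d_i = x_i mod 19, x_{i+1} = (x_i − d_i)/19. The first 5 digits are (1, 12, 7, 5, 15).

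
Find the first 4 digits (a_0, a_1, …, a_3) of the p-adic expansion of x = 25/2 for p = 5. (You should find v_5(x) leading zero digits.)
(a_0, …, a_3) = (0, 0, 3, 2)

v_5(25/2) = 2, so a_0 = ... = a_1 = 0. Factor out: x = 5^2 · u with u = 1/2 a unit in ℤ_5. Expand u iteratively via a_{v+i} = u_i mod 5, u_{i+1} = (u_i − a_{v+i})/5:
  u_0 = 1/2;  a_2 = 3;  u_1 = (u_0 − 3)/5 = -1/2
  u_1 = -1/2;  a_3 = 2;  u_2 = (u_1 − 2)/5 = -1/2
Digits: (0, 0, 3, 2).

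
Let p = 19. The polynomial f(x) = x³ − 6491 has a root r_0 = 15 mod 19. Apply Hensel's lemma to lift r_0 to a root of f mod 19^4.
r_3 = 12384 (mod 130321)

Hensel: r_{i+1} = r_i − f(r_i)/f′(r_i) mod 19^{i+2}, where f′(x) = 3x². Iterate:
  r_0 = 15 (mod 19)
  r_1 = 110 (mod 361)
  r_2 = 5525 (mod 6859)
  r_3 = 12384 (mod 130321)
Final: r = 12384 with f(r) ≡ 0 mod 19^4.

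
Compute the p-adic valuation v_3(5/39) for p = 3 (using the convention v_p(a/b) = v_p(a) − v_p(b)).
v_3(5/39) = -1

Factor powers of 3 from the numerator and denominator of the reduced fraction: 5 = 3^0 · 5 and 39 = 3^1 · 13. Apply v_p(a/b) = v_p(a) − v_p(b): v_3(5/39) = 0 − 1 = -1.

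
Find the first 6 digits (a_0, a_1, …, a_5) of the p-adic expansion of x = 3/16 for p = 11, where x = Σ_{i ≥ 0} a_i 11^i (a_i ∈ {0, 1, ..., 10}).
(a_0, …, a_5) = (5, 3, 10, 8, 4, 3)

v_11(3/16) = 0 (numerator and denominator both coprime to 11), so x ∈ ℤ_11^×. Compute digits iteratively via a_i = x_i mod 11, x_{i+1} = (x_i − a_i)/11, with x_0 = x:
  x_0 = 3/16;  a_0 = 5;  x_1 = (x_0 − 5)/11 = -7/16
  x_1 = -7/16;  a_1 = 3;  x_2 = (x_1 − 3)/11 = -5/16
  x_2 = -5/16;  a_2 = 10;  x_3 = (x_2 − 10)/11 = -15/16
  x_3 = -15/16;  a_3 = 8;  x_4 = (x_3 − 8)/11 = -13/16
  x_4 = -13/16;  a_4 = 4;  x_5 = (x_4 − 4)/11 = -7/16
  x_5 = -7/16;  a_5 = 3;  x_6 = (x_5 − 3)/11 = -5/16
Digits: (5, 3, 10, 8, 4, 3).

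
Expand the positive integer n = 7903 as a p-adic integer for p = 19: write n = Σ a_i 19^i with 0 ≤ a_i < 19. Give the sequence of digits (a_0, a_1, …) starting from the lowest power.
(a_0, a_1, …) = (18, 16, 2, 1)

Repeated division by 19 gives the digits low-to-high: 7903 = 18 + 16·19^1 + 2·19^2 + 1·19^3. Digit sequence: (18, 16, 2, 1).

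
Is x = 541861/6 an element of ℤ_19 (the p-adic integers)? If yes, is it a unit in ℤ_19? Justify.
x ∈ ℤ_19 but not a unit; v_19(x) = 3 > 0

ℤ_19 = {x ∈ ℚ_19 : v_19(x) ≥ 0} and ℤ_19^× = {x ∈ ℤ_19 : v_19(x) = 0}. Here v_19(541861/6) = v_19(num) − v_19(den) = 3; compare against these criteria.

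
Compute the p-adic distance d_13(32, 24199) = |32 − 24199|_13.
d_13(32, 24199) = 1/2197

Step 1 — x − y = 32 − 24199 = -24167. Step 2 — v_13(-24167) = 3 (factor: -24167 = −(13^3 · 11); the sign does not affect v_p). Step 3 — |x − y|_13 = 13^{-3} = 1/2197.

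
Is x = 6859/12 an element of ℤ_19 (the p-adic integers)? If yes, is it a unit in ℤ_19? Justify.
x ∈ ℤ_19 but not a unit; v_19(x) = 3 > 0

ℤ_19 = {x ∈ ℚ_19 : v_19(x) ≥ 0} and ℤ_19^× = {x ∈ ℤ_19 : v_19(x) = 0}. Here v_19(6859/12) = v_19(num) − v_19(den) = 3; compare against these criteria.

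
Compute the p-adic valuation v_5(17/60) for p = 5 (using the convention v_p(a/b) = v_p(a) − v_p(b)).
v_5(17/60) = -1

Factor powers of 5 from the numerator and denominator of the reduced fraction: 17 = 5^0 · 17 and 60 = 5^1 · 12. Apply v_p(a/b) = v_p(a) − v_p(b): v_5(17/60) = 0 − 1 = -1.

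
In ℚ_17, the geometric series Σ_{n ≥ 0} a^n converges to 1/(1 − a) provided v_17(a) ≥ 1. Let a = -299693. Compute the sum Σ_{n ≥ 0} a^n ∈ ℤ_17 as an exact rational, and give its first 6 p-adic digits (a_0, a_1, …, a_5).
Σ a^n = 1/(1 − a) = 1/299694;  first 6 digits = (1, 0, 0, 7, 13, 16)

v_17(a) = 3 ≥ 1, so the series converges in ℤ_17 to 1/(1 − a) = 1/(1 − (-299693)) = 1/299694. Expand this rational in ℤ_17: compute digits iteratively via d_i = x_i mod 17, x_{i+1} = (x_i − d_i)/17. The first 6 digits are (1, 0, 0, 7, 13, 16).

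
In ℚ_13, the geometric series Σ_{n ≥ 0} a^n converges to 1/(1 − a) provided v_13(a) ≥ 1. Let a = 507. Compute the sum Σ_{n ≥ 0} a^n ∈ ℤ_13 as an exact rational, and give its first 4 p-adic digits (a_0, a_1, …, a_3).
Σ a^n = 1/(1 − a) = -1/506;  first 4 digits = (1, 0, 3, 0)

v_13(a) = 2 ≥ 1, so the series converges in ℤ_13 to 1/(1 − a) = 1/(1 − 507) = -1/506. Expand this rational in ℤ_13: compute digits iteratively via d_i = x_i mod 13, x_{i+1} = (x_i − d_i)/13. The first 4 digits are (1, 0, 3, 0).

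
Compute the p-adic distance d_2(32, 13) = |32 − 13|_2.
d_2(32, 13) = 1

Step 1 — x − y = 32 − 13 = 19. Step 2 — v_2(19) = 0 (factor: 19 = (2^0 · 19); the sign does not affect v_p). Step 3 — |x − y|_2 = 2^{0} = 1.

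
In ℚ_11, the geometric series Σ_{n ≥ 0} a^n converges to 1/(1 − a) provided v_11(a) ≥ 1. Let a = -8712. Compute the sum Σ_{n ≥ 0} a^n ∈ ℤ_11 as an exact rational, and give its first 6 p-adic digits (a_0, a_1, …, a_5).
Σ a^n = 1/(1 − a) = 1/8713;  first 6 digits = (1, 0, 5, 4, 2, 9)

v_11(a) = 2 ≥ 1, so the series converges in ℤ_11 to 1/(1 − a) = 1/(1 − (-8712)) = 1/8713. Expand this rational in ℤ_11: compute digits iteratively via d_i = x_i mod 11, x_{i+1} = (x_i − d_i)/11. The first 6 digits are (1, 0, 5, 4, 2, 9).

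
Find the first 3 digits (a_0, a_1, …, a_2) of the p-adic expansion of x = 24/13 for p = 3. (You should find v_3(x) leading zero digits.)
(a_0, …, a_2) = (0, 2, 0)

v_3(24/13) = 1, so a_0 = ... = a_0 = 0. Factor out: x = 3^1 · u with u = 8/13 a unit in ℤ_3. Expand u iteratively via a_{v+i} = u_i mod 3, u_{i+1} = (u_i − a_{v+i})/3:
  u_0 = 8/13;  a_1 = 2;  u_1 = (u_0 − 2)/3 = -6/13
  u_1 = -6/13;  a_2 = 0;  u_2 = (u_1 − 0)/3 = -2/13
Digits: (0, 2, 0).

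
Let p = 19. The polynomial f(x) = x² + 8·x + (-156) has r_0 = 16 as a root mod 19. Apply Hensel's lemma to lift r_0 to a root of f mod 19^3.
r_2 = 2429 (mod 6859)

Hensel: r_{i+1} = r_i − f(r_i)·(f′(r_i))^{-1} mod 19^{i+2}, f′(x) = 2x + 8. Iterate:
  r_0 = 16 (mod 19)
  r_1 = 263 (mod 361)
  r_2 = 2429 (mod 6859)
Final: r = 2429 satisfies f(r) ≡ 0 mod 19^3.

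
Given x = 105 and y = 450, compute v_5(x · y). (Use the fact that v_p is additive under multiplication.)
v_5(47250) = 3

v_p(x) = 1 (factor: 105 = 5^1 · 21); v_p(y) = 2 (factor: 450 = 5^2 · 18). Additivity: v_p(xy) = v_p(x) + v_p(y) = 1 + 2 = 3. (Direct check: xy = 47250 = 5^3 · (378).)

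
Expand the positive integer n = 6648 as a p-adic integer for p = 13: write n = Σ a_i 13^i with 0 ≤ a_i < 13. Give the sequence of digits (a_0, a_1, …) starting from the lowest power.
(a_0, a_1, …) = (5, 4, 0, 3)

Repeated division by 13 gives the digits low-to-high: 6648 = 5 + 4·13^1 + 3·13^3. Digit sequence: (5, 4, 0, 3).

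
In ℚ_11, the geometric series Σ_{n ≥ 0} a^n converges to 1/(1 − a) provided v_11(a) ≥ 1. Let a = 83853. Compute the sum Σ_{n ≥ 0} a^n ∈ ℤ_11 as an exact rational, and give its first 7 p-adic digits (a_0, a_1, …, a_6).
Σ a^n = 1/(1 − a) = -1/83852;  first 7 digits = (1, 0, 0, 8, 5, 0, 9)

v_11(a) = 3 ≥ 1, so the series converges in ℤ_11 to 1/(1 − a) = 1/(1 − 83853) = -1/83852. Expand this rational in ℤ_11: compute digits iteratively via d_i = x_i mod 11, x_{i+1} = (x_i − d_i)/11. The first 7 digits are (1, 0, 0, 8, 5, 0, 9).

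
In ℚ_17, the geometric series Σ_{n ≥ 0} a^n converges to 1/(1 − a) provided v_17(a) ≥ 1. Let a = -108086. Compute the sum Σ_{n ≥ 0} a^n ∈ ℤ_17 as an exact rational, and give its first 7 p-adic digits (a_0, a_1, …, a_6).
Σ a^n = 1/(1 − a) = 1/108087;  first 7 digits = (1, 0, 0, 12, 15, 16, 7)

v_17(a) = 3 ≥ 1, so the series converges in ℤ_17 to 1/(1 − a) = 1/(1 − (-108086)) = 1/108087. Expand this rational in ℤ_17: compute digits iteratively via d_i = x_i mod 17, x_{i+1} = (x_i − d_i)/17. The first 7 digits are (1, 0, 0, 12, 15, 16, 7).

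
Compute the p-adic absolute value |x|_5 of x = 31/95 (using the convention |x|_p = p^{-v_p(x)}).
|31/95|_5 = 5

Step 1 — compute v_5(x) by factoring powers of 5 out of the numerator and denominator: v_5(31/95) = -1. Step 2 — apply |x|_p = p^{-v_p(x)} = 5^{1} = 5.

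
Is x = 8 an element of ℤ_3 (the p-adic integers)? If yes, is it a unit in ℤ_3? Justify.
x ∈ ℤ_3^× (unit); v_3(x) = 0

ℤ_3 = {x ∈ ℚ_3 : v_3(x) ≥ 0} and ℤ_3^× = {x ∈ ℤ_3 : v_3(x) = 0}. Here v_3(8) = v_3(num) − v_3(den) = 0; compare against these criteria.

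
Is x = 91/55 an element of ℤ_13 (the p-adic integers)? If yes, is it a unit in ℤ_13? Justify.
x ∈ ℤ_13 but not a unit; v_13(x) = 1 > 0

ℤ_13 = {x ∈ ℚ_13 : v_13(x) ≥ 0} and ℤ_13^× = {x ∈ ℤ_13 : v_13(x) = 0}. Here v_13(91/55) = v_13(num) − v_13(den) = 1; compare against these criteria.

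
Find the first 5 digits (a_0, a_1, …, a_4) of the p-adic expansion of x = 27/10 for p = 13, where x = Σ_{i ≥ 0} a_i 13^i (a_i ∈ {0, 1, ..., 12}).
(a_0, …, a_4) = (4, 9, 11, 3, 1)

v_13(27/10) = 0 (numerator and denominator both coprime to 13), so x ∈ ℤ_13^×. Compute digits iteratively via a_i = x_i mod 13, x_{i+1} = (x_i − a_i)/13, with x_0 = x:
  x_0 = 27/10;  a_0 = 4;  x_1 = (x_0 − 4)/13 = -1/10
  x_1 = -1/10;  a_1 = 9;  x_2 = (x_1 − 9)/13 = -7/10
  x_2 = -7/10;  a_2 = 11;  x_3 = (x_2 − 11)/13 = -9/10
  x_3 = -9/10;  a_3 = 3;  x_4 = (x_3 − 3)/13 = -3/10
  x_4 = -3/10;  a_4 = 1;  x_5 = (x_4 − 1)/13 = -1/10
Digits: (4, 9, 11, 3, 1).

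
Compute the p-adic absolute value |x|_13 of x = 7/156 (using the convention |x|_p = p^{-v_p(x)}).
|7/156|_13 = 13

Step 1 — compute v_13(x) by factoring powers of 13 out of the numerator and denominator: v_13(7/156) = -1. Step 2 — apply |x|_p = p^{-v_p(x)} = 13^{1} = 13.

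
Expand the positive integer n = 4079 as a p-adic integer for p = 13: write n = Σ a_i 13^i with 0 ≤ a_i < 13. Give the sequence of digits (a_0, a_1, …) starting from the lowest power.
(a_0, a_1, …) = (10, 1, 11, 1)

Repeated division by 13 gives the digits low-to-high: 4079 = 10 + 1·13^1 + 11·13^2 + 1·13^3. Digit sequence: (10, 1, 11, 1).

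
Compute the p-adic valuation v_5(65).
v_5(65) = 1

v_5(n) is the largest exponent k such that 5^k divides n. Factor out: 65 = 5^1 · 13. (Sign doesn't affect v_p.) So v_5(65) = 1.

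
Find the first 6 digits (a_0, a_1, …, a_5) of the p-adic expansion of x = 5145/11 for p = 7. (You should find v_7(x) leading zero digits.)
(a_0, …, a_5) = (0, 0, 0, 2, 5, 5)

v_7(5145/11) = 3, so a_0 = ... = a_2 = 0. Factor out: x = 7^3 · u with u = 15/11 a unit in ℤ_7. Expand u iteratively via a_{v+i} = u_i mod 7, u_{i+1} = (u_i − a_{v+i})/7:
  u_0 = 15/11;  a_3 = 2;  u_1 = (u_0 − 2)/7 = -1/11
  u_1 = -1/11;  a_4 = 5;  u_2 = (u_1 − 5)/7 = -8/11
  u_2 = -8/11;  a_5 = 5;  u_3 = (u_2 − 5)/7 = -9/11
Digits: (0, 0, 0, 2, 5, 5).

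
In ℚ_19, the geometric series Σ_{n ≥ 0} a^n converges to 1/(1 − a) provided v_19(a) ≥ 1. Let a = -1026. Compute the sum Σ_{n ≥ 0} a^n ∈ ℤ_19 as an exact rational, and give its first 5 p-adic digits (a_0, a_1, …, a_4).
Σ a^n = 1/(1 − a) = 1/1027;  first 5 digits = (1, 3, 6, 9, 9)

v_19(a) = 1 ≥ 1, so the series converges in ℤ_19 to 1/(1 − a) = 1/(1 − (-1026)) = 1/1027. Expand this rational in ℤ_19: compute digits iteratively via d_i = x_i mod 19, x_{i+1} = (x_i − d_i)/19. The first 5 digits are (1, 3, 6, 9, 9).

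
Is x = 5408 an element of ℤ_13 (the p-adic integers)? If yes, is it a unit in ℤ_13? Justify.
x ∈ ℤ_13 but not a unit; v_13(x) = 2 > 0

ℤ_13 = {x ∈ ℚ_13 : v_13(x) ≥ 0} and ℤ_13^× = {x ∈ ℤ_13 : v_13(x) = 0}. Here v_13(5408) = v_13(num) − v_13(den) = 2; compare against these criteria.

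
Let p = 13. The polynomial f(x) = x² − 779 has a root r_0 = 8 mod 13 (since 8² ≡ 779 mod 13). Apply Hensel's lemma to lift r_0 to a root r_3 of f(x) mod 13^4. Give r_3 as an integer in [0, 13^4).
r_3 = 27230 (mod 28561)

Hensel's recurrence: r_{i+1} = r_i − f(r_i)·(f′(r_i))^{-1} mod 13^{i+2}, with f′(x) = 2x. Iterate:
  r_0 = 8 (mod 13)
  r_1 = 21 (mod 169)
  r_2 = 866 (mod 2197)
  r_3 = 27230 (mod 28561)
Final: r_3 = 27230, and one checks f(r_3) ≡ 0 mod 13^4.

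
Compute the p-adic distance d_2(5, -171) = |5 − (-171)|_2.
d_2(5, -171) = 1/16

Step 1 — x − y = 5 − (-171) = 176. Step 2 — v_2(176) = 4 (factor: 176 = (2^4 · 11); the sign does not affect v_p). Step 3 — |x − y|_2 = 2^{-4} = 1/16.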